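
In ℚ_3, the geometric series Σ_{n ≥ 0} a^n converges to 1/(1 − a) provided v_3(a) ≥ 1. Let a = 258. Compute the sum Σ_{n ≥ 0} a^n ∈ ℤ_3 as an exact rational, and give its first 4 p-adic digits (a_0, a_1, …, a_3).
Σ a^n = 1/(1 − a) = -1/257;  first 4 digits = (1, 2, 2, 1)

v_3(a) = 1 ≥ 1, so the series converges in ℤ_3 to 1/(1 − a) = 1/(1 − 258) = -1/257. Expand this rational in ℤ_3: compute digits iteratively via d_i = x_i mod 3, x_{i+1} = (x_i − d_i)/3. The first 4 digits are (1, 2, 2, 1).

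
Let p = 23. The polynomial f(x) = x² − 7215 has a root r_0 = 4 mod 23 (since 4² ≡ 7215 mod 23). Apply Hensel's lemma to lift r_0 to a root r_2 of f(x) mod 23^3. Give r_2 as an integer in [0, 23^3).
r_2 = 10492 (mod 12167)

Hensel's recurrence: r_{i+1} = r_i − f(r_i)·(f′(r_i))^{-1} mod 23^{i+2}, with f′(x) = 2x. Iterate:
  r_0 = 4 (mod 23)
  r_1 = 441 (mod 529)
  r_2 = 10492 (mod 12167)
Final: r_2 = 10492, and one checks f(r_2) ≡ 0 mod 23^3.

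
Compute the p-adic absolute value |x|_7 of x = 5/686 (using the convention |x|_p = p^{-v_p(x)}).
|5/686|_7 = 343

Step 1 — compute v_7(x) by factoring powers of 7 out of the numerator and denominator: v_7(5/686) = -3. Step 2 — apply |x|_p = p^{-v_p(x)} = 7^{3} = 343.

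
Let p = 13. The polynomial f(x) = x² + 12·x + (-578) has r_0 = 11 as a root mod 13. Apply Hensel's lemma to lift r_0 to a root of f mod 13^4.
r_3 = 11269 (mod 28561)

Hensel: r_{i+1} = r_i − f(r_i)·(f′(r_i))^{-1} mod 13^{i+2}, f′(x) = 2x + 12. Iterate:
  r_0 = 11 (mod 13)
  r_1 = 115 (mod 169)
  r_2 = 284 (mod 2197)
  r_3 = 11269 (mod 28561)
Final: r = 11269 satisfies f(r) ≡ 0 mod 13^4.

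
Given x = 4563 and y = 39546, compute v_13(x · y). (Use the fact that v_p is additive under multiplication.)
v_13(180448398) = 5

v_p(x) = 2 (factor: 4563 = 13^2 · 27); v_p(y) = 3 (factor: 39546 = 13^3 · 18). Additivity: v_p(xy) = v_p(x) + v_p(y) = 2 + 3 = 5. (Direct check: xy = 180448398 = 13^5 · (486).)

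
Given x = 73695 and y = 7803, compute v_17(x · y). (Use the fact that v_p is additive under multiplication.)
v_17(575042085) = 5

v_p(x) = 3 (factor: 73695 = 17^3 · 15); v_p(y) = 2 (factor: 7803 = 17^2 · 27). Additivity: v_p(xy) = v_p(x) + v_p(y) = 3 + 2 = 5. (Direct check: xy = 575042085 = 17^5 · (405).)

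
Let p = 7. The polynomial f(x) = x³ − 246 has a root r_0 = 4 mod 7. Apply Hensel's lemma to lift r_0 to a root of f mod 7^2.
r_1 = 18 (mod 49)

Hensel: r_{i+1} = r_i − f(r_i)/f′(r_i) mod 7^{i+2}, where f′(x) = 3x². Iterate:
  r_0 = 4 (mod 7)
  r_1 = 18 (mod 49)
Final: r = 18 with f(r) ≡ 0 mod 7^2.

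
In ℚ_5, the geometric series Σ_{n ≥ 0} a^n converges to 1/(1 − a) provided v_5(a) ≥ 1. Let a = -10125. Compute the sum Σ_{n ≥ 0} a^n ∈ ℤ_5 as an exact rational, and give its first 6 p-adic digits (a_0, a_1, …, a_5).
Σ a^n = 1/(1 − a) = 1/10126;  first 6 digits = (1, 0, 0, 4, 3, 1)

v_5(a) = 3 ≥ 1, so the series converges in ℤ_5 to 1/(1 − a) = 1/(1 − (-10125)) = 1/10126. Expand this rational in ℤ_5: compute digits iteratively via d_i = x_i mod 5, x_{i+1} = (x_i − d_i)/5. The first 6 digits are (1, 0, 0, 4, 3, 1).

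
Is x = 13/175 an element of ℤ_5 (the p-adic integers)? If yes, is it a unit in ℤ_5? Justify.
x ∉ ℤ_5 (v_5(x) = -2 < 0)

ℤ_5 = {x ∈ ℚ_5 : v_5(x) ≥ 0} and ℤ_5^× = {x ∈ ℤ_5 : v_5(x) = 0}. Here v_5(13/175) = v_5(num) − v_5(den) = -2; compare against these criteria.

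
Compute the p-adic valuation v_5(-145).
v_5(-145) = 1

v_5(n) is the largest exponent k such that 5^k divides n. Factor out: -145 = -5^1 · 29. (Sign doesn't affect v_p.) So v_5(-145) = 1.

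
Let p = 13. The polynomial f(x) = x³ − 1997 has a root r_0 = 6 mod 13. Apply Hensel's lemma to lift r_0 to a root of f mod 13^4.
r_3 = 11056 (mod 28561)

Hensel: r_{i+1} = r_i − f(r_i)/f′(r_i) mod 13^{i+2}, where f′(x) = 3x². Iterate:
  r_0 = 6 (mod 13)
  r_1 = 71 (mod 169)
  r_2 = 71 (mod 2197)
  r_3 = 11056 (mod 28561)
Final: r = 11056 with f(r) ≡ 0 mod 13^4.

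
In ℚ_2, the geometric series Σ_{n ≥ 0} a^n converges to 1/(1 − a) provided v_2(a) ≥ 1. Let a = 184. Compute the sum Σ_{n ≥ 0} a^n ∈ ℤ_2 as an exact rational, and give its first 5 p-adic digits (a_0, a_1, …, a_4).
Σ a^n = 1/(1 − a) = -1/183;  first 5 digits = (1, 0, 0, 1, 1)

v_2(a) = 3 ≥ 1, so the series converges in ℤ_2 to 1/(1 − a) = 1/(1 − 184) = -1/183. Expand this rational in ℤ_2: compute digits iteratively via d_i = x_i mod 2, x_{i+1} = (x_i − d_i)/2. The first 5 digits are (1, 0, 0, 1, 1).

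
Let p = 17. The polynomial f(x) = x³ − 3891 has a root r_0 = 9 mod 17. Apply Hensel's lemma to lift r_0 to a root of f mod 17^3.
r_2 = 4514 (mod 4913)

Hensel: r_{i+1} = r_i − f(r_i)/f′(r_i) mod 17^{i+2}, where f′(x) = 3x². Iterate:
  r_0 = 9 (mod 17)
  r_1 = 179 (mod 289)
  r_2 = 4514 (mod 4913)
Final: r = 4514 with f(r) ≡ 0 mod 17^3.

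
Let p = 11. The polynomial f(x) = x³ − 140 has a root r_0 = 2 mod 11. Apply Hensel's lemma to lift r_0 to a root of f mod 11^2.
r_1 = 13 (mod 121)

Hensel: r_{i+1} = r_i − f(r_i)/f′(r_i) mod 11^{i+2}, where f′(x) = 3x². Iterate:
  r_0 = 2 (mod 11)
  r_1 = 13 (mod 121)
Final: r = 13 with f(r) ≡ 0 mod 11^2.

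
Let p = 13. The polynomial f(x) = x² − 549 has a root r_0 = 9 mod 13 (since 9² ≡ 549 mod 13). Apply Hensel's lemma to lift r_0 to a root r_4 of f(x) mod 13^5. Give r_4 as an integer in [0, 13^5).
r_4 = 218721 (mod 371293)

Hensel's recurrence: r_{i+1} = r_i − f(r_i)·(f′(r_i))^{-1} mod 13^{i+2}, with f′(x) = 2x. Iterate:
  r_0 = 9 (mod 13)
  r_1 = 35 (mod 169)
  r_2 = 1218 (mod 2197)
  r_3 = 18794 (mod 28561)
  r_4 = 218721 (mod 371293)
Final: r_4 = 218721, and one checks f(r_4) ≡ 0 mod 13^5.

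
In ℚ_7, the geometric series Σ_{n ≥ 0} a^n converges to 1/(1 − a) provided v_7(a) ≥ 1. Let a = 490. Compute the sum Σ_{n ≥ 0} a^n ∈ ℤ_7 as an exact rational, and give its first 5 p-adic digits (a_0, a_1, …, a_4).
Σ a^n = 1/(1 − a) = -1/489;  first 5 digits = (1, 0, 3, 1, 2)

v_7(a) = 2 ≥ 1, so the series converges in ℤ_7 to 1/(1 − a) = 1/(1 − 490) = -1/489. Expand this rational in ℤ_7: compute digits iteratively via d_i = x_i mod 7, x_{i+1} = (x_i − d_i)/7. The first 5 digits are (1, 0, 3, 1, 2).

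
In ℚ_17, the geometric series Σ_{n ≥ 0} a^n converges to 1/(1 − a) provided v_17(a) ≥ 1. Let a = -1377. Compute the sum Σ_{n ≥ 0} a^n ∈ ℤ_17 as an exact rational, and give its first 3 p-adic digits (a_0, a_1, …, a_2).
Σ a^n = 1/(1 − a) = 1/1378;  first 3 digits = (1, 4, 11)

v_17(a) = 1 ≥ 1, so the series converges in ℤ_17 to 1/(1 − a) = 1/(1 − (-1377)) = 1/1378. Expand this rational in ℤ_17: compute digits iteratively via d_i = x_i mod 17, x_{i+1} = (x_i − d_i)/17. The first 3 digits are (1, 4, 11).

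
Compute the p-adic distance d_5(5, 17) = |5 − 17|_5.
d_5(5, 17) = 1

Step 1 — x − y = 5 − 17 = -12. Step 2 — v_5(-12) = 0 (factor: -12 = −(5^0 · 12); the sign does not affect v_p). Step 3 — |x − y|_5 = 5^{0} = 1.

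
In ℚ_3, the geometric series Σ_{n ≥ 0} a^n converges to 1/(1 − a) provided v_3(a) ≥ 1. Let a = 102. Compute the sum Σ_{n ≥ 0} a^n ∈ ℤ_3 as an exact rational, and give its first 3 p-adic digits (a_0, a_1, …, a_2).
Σ a^n = 1/(1 − a) = -1/101;  first 3 digits = (1, 1, 0)

v_3(a) = 1 ≥ 1, so the series converges in ℤ_3 to 1/(1 − a) = 1/(1 − 102) = -1/101. Expand this rational in ℤ_3: compute digits iteratively via d_i = x_i mod 3, x_{i+1} = (x_i − d_i)/3. The first 3 digits are (1, 1, 0).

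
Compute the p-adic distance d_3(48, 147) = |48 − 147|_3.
d_3(48, 147) = 1/9

Step 1 — x − y = 48 − 147 = -99. Step 2 — v_3(-99) = 2 (factor: -99 = −(3^2 · 11); the sign does not affect v_p). Step 3 — |x − y|_3 = 3^{-2} = 1/9.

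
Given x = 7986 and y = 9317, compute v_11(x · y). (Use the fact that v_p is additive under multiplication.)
v_11(74405562) = 6

v_p(x) = 3 (factor: 7986 = 11^3 · 6); v_p(y) = 3 (factor: 9317 = 11^3 · 7). Additivity: v_p(xy) = v_p(x) + v_p(y) = 3 + 3 = 6. (Direct check: xy = 74405562 = 11^6 · (42).)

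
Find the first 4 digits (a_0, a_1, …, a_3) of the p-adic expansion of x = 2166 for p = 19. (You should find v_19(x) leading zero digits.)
(a_0, …, a_3) = (0, 0, 6, 0)

v_19(2166) = 2, so a_0 = ... = a_1 = 0. Factor out: x = 19^2 · u with u = 6 a unit in ℤ_19. Expand u iteratively via a_{v+i} = u_i mod 19, u_{i+1} = (u_i − a_{v+i})/19:
  u_0 = 6;  a_2 = 6;  u_1 = (u_0 − 6)/19 = 0
  u_1 = 0;  a_3 = 0;  u_2 = (u_1 − 0)/19 = 0
Digits: (0, 0, 6, 0).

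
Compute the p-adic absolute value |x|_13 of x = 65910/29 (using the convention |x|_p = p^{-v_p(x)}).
|65910/29|_13 = 1/2197

Step 1 — compute v_13(x) by factoring powers of 13 out of the numerator and denominator: v_13(65910/29) = 3. Step 2 — apply |x|_p = p^{-v_p(x)} = 13^{-3} = 1/2197.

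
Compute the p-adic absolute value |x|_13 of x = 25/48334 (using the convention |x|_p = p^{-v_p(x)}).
|25/48334|_13 = 2197

Step 1 — compute v_13(x) by factoring powers of 13 out of the numerator and denominator: v_13(25/48334) = -3. Step 2 — apply |x|_p = p^{-v_p(x)} = 13^{3} = 2197.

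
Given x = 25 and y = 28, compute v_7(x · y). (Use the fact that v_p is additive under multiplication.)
v_7(700) = 1

v_p(x) = 0 (factor: 25 = 7^0 · 25); v_p(y) = 1 (factor: 28 = 7^1 · 4). Additivity: v_p(xy) = v_p(x) + v_p(y) = 0 + 1 = 1. (Direct check: xy = 700 = 7^1 · (100).)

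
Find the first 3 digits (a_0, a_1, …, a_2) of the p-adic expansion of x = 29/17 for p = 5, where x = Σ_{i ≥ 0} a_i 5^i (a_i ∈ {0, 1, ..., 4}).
(a_0, …, a_2) = (2, 2, 4)

v_5(29/17) = 0 (numerator and denominator both coprime to 5), so x ∈ ℤ_5^×. Compute digits iteratively via a_i = x_i mod 5, x_{i+1} = (x_i − a_i)/5, with x_0 = x:
  x_0 = 29/17;  a_0 = 2;  x_1 = (x_0 − 2)/5 = -1/17
  x_1 = -1/17;  a_1 = 2;  x_2 = (x_1 − 2)/5 = -7/17
  x_2 = -7/17;  a_2 = 4;  x_3 = (x_2 − 4)/5 = -15/17
Digits: (2, 2, 4).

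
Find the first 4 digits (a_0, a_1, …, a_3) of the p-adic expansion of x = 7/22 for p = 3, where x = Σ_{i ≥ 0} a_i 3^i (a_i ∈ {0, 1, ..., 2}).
(a_0, …, a_3) = (1, 1, 0, 0)

v_3(7/22) = 0 (numerator and denominator both coprime to 3), so x ∈ ℤ_3^×. Compute digits iteratively via a_i = x_i mod 3, x_{i+1} = (x_i − a_i)/3, with x_0 = x:
  x_0 = 7/22;  a_0 = 1;  x_1 = (x_0 − 1)/3 = -5/22
  x_1 = -5/22;  a_1 = 1;  x_2 = (x_1 − 1)/3 = -9/22
  x_2 = -9/22;  a_2 = 0;  x_3 = (x_2 − 0)/3 = -3/22
  x_3 = -3/22;  a_3 = 0;  x_4 = (x_3 − 0)/3 = -1/22
Digits: (1, 1, 0, 0).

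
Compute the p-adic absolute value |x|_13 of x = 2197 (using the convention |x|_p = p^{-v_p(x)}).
|2197|_13 = 1/2197

Step 1 — compute v_13(x) by factoring powers of 13 out of the numerator and denominator: v_13(2197) = 3. Step 2 — apply |x|_p = p^{-v_p(x)} = 13^{-3} = 1/2197.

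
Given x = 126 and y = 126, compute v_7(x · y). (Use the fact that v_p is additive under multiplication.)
v_7(15876) = 2

v_p(x) = 1 (factor: 126 = 7^1 · 18); v_p(y) = 1 (factor: 126 = 7^1 · 18). Additivity: v_p(xy) = v_p(x) + v_p(y) = 1 + 1 = 2. (Direct check: xy = 15876 = 7^2 · (324).)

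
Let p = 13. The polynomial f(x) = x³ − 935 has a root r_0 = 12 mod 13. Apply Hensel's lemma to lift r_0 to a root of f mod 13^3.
r_2 = 987 (mod 2197)

Hensel: r_{i+1} = r_i − f(r_i)/f′(r_i) mod 13^{i+2}, where f′(x) = 3x². Iterate:
  r_0 = 12 (mod 13)
  r_1 = 142 (mod 169)
  r_2 = 987 (mod 2197)
Final: r = 987 with f(r) ≡ 0 mod 13^3.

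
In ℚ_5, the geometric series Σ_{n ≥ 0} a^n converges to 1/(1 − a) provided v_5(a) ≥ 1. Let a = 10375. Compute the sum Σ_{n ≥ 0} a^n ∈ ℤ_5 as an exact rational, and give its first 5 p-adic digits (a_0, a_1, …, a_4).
Σ a^n = 1/(1 − a) = -1/10374;  first 5 digits = (1, 0, 0, 3, 1)

v_5(a) = 3 ≥ 1, so the series converges in ℤ_5 to 1/(1 − a) = 1/(1 − 10375) = -1/10374. Expand this rational in ℤ_5: compute digits iteratively via d_i = x_i mod 5, x_{i+1} = (x_i − d_i)/5. The first 5 digits are (1, 0, 0, 3, 1).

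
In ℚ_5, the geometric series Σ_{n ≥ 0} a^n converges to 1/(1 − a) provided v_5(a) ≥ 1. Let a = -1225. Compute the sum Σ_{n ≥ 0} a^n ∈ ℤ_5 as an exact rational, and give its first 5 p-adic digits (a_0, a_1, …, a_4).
Σ a^n = 1/(1 − a) = 1/1226;  first 5 digits = (1, 0, 1, 0, 4)

v_5(a) = 2 ≥ 1, so the series converges in ℤ_5 to 1/(1 − a) = 1/(1 − (-1225)) = 1/1226. Expand this rational in ℤ_5: compute digits iteratively via d_i = x_i mod 5, x_{i+1} = (x_i − d_i)/5. The first 5 digits are (1, 0, 1, 0, 4).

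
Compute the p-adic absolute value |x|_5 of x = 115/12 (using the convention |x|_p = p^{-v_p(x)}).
|115/12|_5 = 1/5

Step 1 — compute v_5(x) by factoring powers of 5 out of the numerator and denominator: v_5(115/12) = 1. Step 2 — apply |x|_p = p^{-v_p(x)} = 5^{-1} = 1/5.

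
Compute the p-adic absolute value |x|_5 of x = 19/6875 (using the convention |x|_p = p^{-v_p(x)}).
|19/6875|_5 = 625

Step 1 — compute v_5(x) by factoring powers of 5 out of the numerator and denominator: v_5(19/6875) = -4. Step 2 — apply |x|_p = p^{-v_p(x)} = 5^{4} = 625.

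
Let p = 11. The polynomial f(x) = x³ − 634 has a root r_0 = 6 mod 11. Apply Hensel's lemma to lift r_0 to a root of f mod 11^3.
r_2 = 765 (mod 1331)

Hensel: r_{i+1} = r_i − f(r_i)/f′(r_i) mod 11^{i+2}, where f′(x) = 3x². Iterate:
  r_0 = 6 (mod 11)
  r_1 = 39 (mod 121)
  r_2 = 765 (mod 1331)
Final: r = 765 with f(r) ≡ 0 mod 11^3.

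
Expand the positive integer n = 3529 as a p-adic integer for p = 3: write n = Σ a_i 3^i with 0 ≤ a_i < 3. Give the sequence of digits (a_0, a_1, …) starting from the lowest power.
(a_0, a_1, …) = (1, 0, 2, 1, 1, 2, 1, 1)

Repeated division by 3 gives the digits low-to-high: 3529 = 1 + 2·3^2 + 1·3^3 + 1·3^4 + 2·3^5 + 1·3^6 + 1·3^7. Digit sequence: (1, 0, 2, 1, 1, 2, 1, 1).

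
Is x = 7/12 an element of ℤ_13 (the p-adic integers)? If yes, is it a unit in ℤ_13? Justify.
x ∈ ℤ_13^× (unit); v_13(x) = 0

ℤ_13 = {x ∈ ℚ_13 : v_13(x) ≥ 0} and ℤ_13^× = {x ∈ ℤ_13 : v_13(x) = 0}. Here v_13(7/12) = v_13(num) − v_13(den) = 0; compare against these criteria.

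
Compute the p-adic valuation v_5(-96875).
v_5(-96875) = 5

v_5(n) is the largest exponent k such that 5^k divides n. Factor out: -96875 = -5^5 · 31. (Sign doesn't affect v_p.) So v_5(-96875) = 5.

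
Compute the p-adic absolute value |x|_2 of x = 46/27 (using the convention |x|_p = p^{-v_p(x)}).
|46/27|_2 = 1/2

Step 1 — compute v_2(x) by factoring powers of 2 out of the numerator and denominator: v_2(46/27) = 1. Step 2 — apply |x|_p = p^{-v_p(x)} = 2^{-1} = 1/2.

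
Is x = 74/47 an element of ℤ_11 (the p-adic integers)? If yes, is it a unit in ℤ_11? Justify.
x ∈ ℤ_11^× (unit); v_11(x) = 0

ℤ_11 = {x ∈ ℚ_11 : v_11(x) ≥ 0} and ℤ_11^× = {x ∈ ℤ_11 : v_11(x) = 0}. Here v_11(74/47) = v_11(num) − v_11(den) = 0; compare against these criteria.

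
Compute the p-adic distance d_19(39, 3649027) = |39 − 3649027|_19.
d_19(39, 3649027) = 1/130321

Step 1 — x − y = 39 − 3649027 = -3648988. Step 2 — v_19(-3648988) = 4 (factor: -3648988 = −(19^4 · 28); the sign does not affect v_p). Step 3 — |x − y|_19 = 19^{-4} = 1/130321.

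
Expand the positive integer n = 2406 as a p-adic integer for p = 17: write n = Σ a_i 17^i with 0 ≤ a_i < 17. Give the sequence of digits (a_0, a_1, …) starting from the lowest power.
(a_0, a_1, …) = (9, 5, 8)

Repeated division by 17 gives the digits low-to-high: 2406 = 9 + 5·17^1 + 8·17^2. Digit sequence: (9, 5, 8).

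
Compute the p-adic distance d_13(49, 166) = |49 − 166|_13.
d_13(49, 166) = 1/13

Step 1 — x − y = 49 − 166 = -117. Step 2 — v_13(-117) = 1 (factor: -117 = −(13^1 · 9); the sign does not affect v_p). Step 3 — |x − y|_13 = 13^{-1} = 1/13.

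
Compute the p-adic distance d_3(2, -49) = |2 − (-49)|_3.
d_3(2, -49) = 1/3

Step 1 — x − y = 2 − (-49) = 51. Step 2 — v_3(51) = 1 (factor: 51 = (3^1 · 17); the sign does not affect v_p). Step 3 — |x − y|_3 = 3^{-1} = 1/3.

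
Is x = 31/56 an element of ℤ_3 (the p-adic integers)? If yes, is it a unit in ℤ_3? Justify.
x ∈ ℤ_3^× (unit); v_3(x) = 0

ℤ_3 = {x ∈ ℚ_3 : v_3(x) ≥ 0} and ℤ_3^× = {x ∈ ℤ_3 : v_3(x) = 0}. Here v_3(31/56) = v_3(num) − v_3(den) = 0; compare against these criteria.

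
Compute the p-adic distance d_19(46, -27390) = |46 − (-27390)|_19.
d_19(46, -27390) = 1/6859

Step 1 — x − y = 46 − (-27390) = 27436. Step 2 — v_19(27436) = 3 (factor: 27436 = (19^3 · 4); the sign does not affect v_p). Step 3 — |x − y|_19 = 19^{-3} = 1/6859.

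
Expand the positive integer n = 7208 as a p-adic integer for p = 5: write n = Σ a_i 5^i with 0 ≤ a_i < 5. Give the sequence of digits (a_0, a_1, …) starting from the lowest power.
(a_0, a_1, …) = (3, 1, 3, 2, 1, 2)

Repeated division by 5 gives the digits low-to-high: 7208 = 3 + 1·5^1 + 3·5^2 + 2·5^3 + 1·5^4 + 2·5^5. Digit sequence: (3, 1, 3, 2, 1, 2).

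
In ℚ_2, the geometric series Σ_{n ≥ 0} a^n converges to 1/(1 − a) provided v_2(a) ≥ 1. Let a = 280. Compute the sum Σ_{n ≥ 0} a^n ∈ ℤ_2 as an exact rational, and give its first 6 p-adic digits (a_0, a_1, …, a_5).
Σ a^n = 1/(1 − a) = -1/279;  first 6 digits = (1, 0, 0, 1, 1, 0)

v_2(a) = 3 ≥ 1, so the series converges in ℤ_2 to 1/(1 − a) = 1/(1 − 280) = -1/279. Expand this rational in ℤ_2: compute digits iteratively via d_i = x_i mod 2, x_{i+1} = (x_i − d_i)/2. The first 6 digits are (1, 0, 0, 1, 1, 0).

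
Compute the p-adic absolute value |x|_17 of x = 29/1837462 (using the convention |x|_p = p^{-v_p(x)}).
|29/1837462|_17 = 83521

Step 1 — compute v_17(x) by factoring powers of 17 out of the numerator and denominator: v_17(29/1837462) = -4. Step 2 — apply |x|_p = p^{-v_p(x)} = 17^{4} = 83521.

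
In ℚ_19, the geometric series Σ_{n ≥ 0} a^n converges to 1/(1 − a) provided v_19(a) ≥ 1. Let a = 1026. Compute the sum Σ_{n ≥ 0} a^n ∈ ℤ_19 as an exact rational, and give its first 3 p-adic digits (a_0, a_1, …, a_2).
Σ a^n = 1/(1 − a) = -1/1025;  first 3 digits = (1, 16, 11)

v_19(a) = 1 ≥ 1, so the series converges in ℤ_19 to 1/(1 − a) = 1/(1 − 1026) = -1/1025. Expand this rational in ℤ_19: compute digits iteratively via d_i = x_i mod 19, x_{i+1} = (x_i − d_i)/19. The first 3 digits are (1, 16, 11).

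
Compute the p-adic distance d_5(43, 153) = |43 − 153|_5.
d_5(43, 153) = 1/5

Step 1 — x − y = 43 − 153 = -110. Step 2 — v_5(-110) = 1 (factor: -110 = −(5^1 · 22); the sign does not affect v_p). Step 3 — |x − y|_5 = 5^{-1} = 1/5.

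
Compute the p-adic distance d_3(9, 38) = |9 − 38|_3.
d_3(9, 38) = 1

Step 1 — x − y = 9 − 38 = -29. Step 2 — v_3(-29) = 0 (factor: -29 = −(3^0 · 29); the sign does not affect v_p). Step 3 — |x − y|_3 = 3^{0} = 1.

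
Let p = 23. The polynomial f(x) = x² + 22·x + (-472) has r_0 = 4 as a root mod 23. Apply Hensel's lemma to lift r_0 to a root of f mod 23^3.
r_2 = 5271 (mod 12167)

Hensel: r_{i+1} = r_i − f(r_i)·(f′(r_i))^{-1} mod 23^{i+2}, f′(x) = 2x + 22. Iterate:
  r_0 = 4 (mod 23)
  r_1 = 510 (mod 529)
  r_2 = 5271 (mod 12167)
Final: r = 5271 satisfies f(r) ≡ 0 mod 23^3.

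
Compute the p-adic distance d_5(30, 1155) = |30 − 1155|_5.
d_5(30, 1155) = 1/125

Step 1 — x − y = 30 − 1155 = -1125. Step 2 — v_5(-1125) = 3 (factor: -1125 = −(5^3 · 9); the sign does not affect v_p). Step 3 — |x − y|_5 = 5^{-3} = 1/125.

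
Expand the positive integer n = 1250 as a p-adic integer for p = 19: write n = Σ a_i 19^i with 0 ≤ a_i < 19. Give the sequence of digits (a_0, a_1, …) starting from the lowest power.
(a_0, a_1, …) = (15, 8, 3)

Repeated division by 19 gives the digits low-to-high: 1250 = 15 + 8·19^1 + 3·19^2. Digit sequence: (15, 8, 3).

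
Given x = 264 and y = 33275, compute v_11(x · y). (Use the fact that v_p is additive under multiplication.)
v_11(8784600) = 4

v_p(x) = 1 (factor: 264 = 11^1 · 24); v_p(y) = 3 (factor: 33275 = 11^3 · 25). Additivity: v_p(xy) = v_p(x) + v_p(y) = 1 + 3 = 4. (Direct check: xy = 8784600 = 11^4 · (600).)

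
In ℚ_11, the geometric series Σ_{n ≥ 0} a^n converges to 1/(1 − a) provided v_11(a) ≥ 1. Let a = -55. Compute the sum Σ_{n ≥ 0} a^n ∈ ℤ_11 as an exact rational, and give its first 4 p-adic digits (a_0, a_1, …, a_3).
Σ a^n = 1/(1 − a) = 1/56;  first 4 digits = (1, 6, 2, 9)

v_11(a) = 1 ≥ 1, so the series converges in ℤ_11 to 1/(1 − a) = 1/(1 − (-55)) = 1/56. Expand this rational in ℤ_11: compute digits iteratively via d_i = x_i mod 11, x_{i+1} = (x_i − d_i)/11. The first 4 digits are (1, 6, 2, 9).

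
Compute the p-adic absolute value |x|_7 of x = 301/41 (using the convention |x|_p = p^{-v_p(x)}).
|301/41|_7 = 1/7

Step 1 — compute v_7(x) by factoring powers of 7 out of the numerator and denominator: v_7(301/41) = 1. Step 2 — apply |x|_p = p^{-v_p(x)} = 7^{-1} = 1/7.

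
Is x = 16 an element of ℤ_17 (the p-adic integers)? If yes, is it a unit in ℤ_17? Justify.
x ∈ ℤ_17^× (unit); v_17(x) = 0

ℤ_17 = {x ∈ ℚ_17 : v_17(x) ≥ 0} and ℤ_17^× = {x ∈ ℤ_17 : v_17(x) = 0}. Here v_17(16) = v_17(num) − v_17(den) = 0; compare against these criteria.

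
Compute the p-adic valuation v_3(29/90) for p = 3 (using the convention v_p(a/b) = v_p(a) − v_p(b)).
v_3(29/90) = -2

Factor powers of 3 from the numerator and denominator of the reduced fraction: 29 = 3^0 · 29 and 90 = 3^2 · 10. Apply v_p(a/b) = v_p(a) − v_p(b): v_3(29/90) = 0 − 2 = -2.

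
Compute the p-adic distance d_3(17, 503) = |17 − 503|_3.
d_3(17, 503) = 1/243

Step 1 — x − y = 17 − 503 = -486. Step 2 — v_3(-486) = 5 (factor: -486 = −(3^5 · 2); the sign does not affect v_p). Step 3 — |x − y|_3 = 3^{-5} = 1/243.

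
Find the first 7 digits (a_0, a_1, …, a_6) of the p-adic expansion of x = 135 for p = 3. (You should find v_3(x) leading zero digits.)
(a_0, …, a_6) = (0, 0, 0, 2, 1, 0, 0)

v_3(135) = 3, so a_0 = ... = a_2 = 0. Factor out: x = 3^3 · u with u = 5 a unit in ℤ_3. Expand u iteratively via a_{v+i} = u_i mod 3, u_{i+1} = (u_i − a_{v+i})/3:
  u_0 = 5;  a_3 = 2;  u_1 = (u_0 − 2)/3 = 1
  u_1 = 1;  a_4 = 1;  u_2 = (u_1 − 1)/3 = 0
  u_2 = 0;  a_5 = 0;  u_3 = (u_2 − 0)/3 = 0
  u_3 = 0;  a_6 = 0;  u_4 = (u_3 − 0)/3 = 0
Digits: (0, 0, 0, 2, 1, 0, 0).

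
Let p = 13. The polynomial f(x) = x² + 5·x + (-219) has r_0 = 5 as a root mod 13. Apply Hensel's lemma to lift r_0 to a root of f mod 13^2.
r_1 = 5 (mod 169)

Hensel: r_{i+1} = r_i − f(r_i)·(f′(r_i))^{-1} mod 13^{i+2}, f′(x) = 2x + 5. Iterate:
  r_0 = 5 (mod 13)
  r_1 = 5 (mod 169)
Final: r = 5 satisfies f(r) ≡ 0 mod 13^2.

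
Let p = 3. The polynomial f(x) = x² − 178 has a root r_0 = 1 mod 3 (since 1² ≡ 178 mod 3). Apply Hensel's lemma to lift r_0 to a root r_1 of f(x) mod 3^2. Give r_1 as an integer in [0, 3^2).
r_1 = 4 (mod 9)

Hensel's recurrence: r_{i+1} = r_i − f(r_i)·(f′(r_i))^{-1} mod 3^{i+2}, with f′(x) = 2x. Iterate:
  r_0 = 1 (mod 3)
  r_1 = 4 (mod 9)
Final: r_1 = 4, and one checks f(r_1) ≡ 0 mod 3^2.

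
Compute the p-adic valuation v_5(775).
v_5(775) = 2

v_5(n) is the largest exponent k such that 5^k divides n. Factor out: 775 = 5^2 · 31. (Sign doesn't affect v_p.) So v_5(775) = 2.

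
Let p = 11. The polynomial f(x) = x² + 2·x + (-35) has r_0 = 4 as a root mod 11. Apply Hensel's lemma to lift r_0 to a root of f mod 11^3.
r_2 = 1324 (mod 1331)

Hensel: r_{i+1} = r_i − f(r_i)·(f′(r_i))^{-1} mod 11^{i+2}, f′(x) = 2x + 2. Iterate:
  r_0 = 4 (mod 11)
  r_1 = 114 (mod 121)
  r_2 = 1324 (mod 1331)
Final: r = 1324 satisfies f(r) ≡ 0 mod 11^3.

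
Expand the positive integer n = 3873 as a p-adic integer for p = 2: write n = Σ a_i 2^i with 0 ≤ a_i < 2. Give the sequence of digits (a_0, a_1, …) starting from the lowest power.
(a_0, a_1, …) = (1, 0, 0, 0, 0, 1, 0, 0, 1, 1, 1, 1)

Repeated division by 2 gives the digits low-to-high: 3873 = 1 + 1·2^5 + 1·2^8 + 1·2^9 + 1·2^10 + 1·2^11. Digit sequence: (1, 0, 0, 0, 0, 1, 0, 0, 1, 1, 1, 1).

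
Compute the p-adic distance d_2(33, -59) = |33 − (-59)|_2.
d_2(33, -59) = 1/4

Step 1 — x − y = 33 − (-59) = 92. Step 2 — v_2(92) = 2 (factor: 92 = (2^2 · 23); the sign does not affect v_p). Step 3 — |x − y|_2 = 2^{-2} = 1/4.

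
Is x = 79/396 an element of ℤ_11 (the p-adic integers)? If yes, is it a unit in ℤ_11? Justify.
x ∉ ℤ_11 (v_11(x) = -1 < 0)

ℤ_11 = {x ∈ ℚ_11 : v_11(x) ≥ 0} and ℤ_11^× = {x ∈ ℤ_11 : v_11(x) = 0}. Here v_11(79/396) = v_11(num) − v_11(den) = -1; compare against these criteria.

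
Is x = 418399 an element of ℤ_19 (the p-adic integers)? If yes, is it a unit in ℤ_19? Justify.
x ∈ ℤ_19 but not a unit; v_19(x) = 3 > 0

ℤ_19 = {x ∈ ℚ_19 : v_19(x) ≥ 0} and ℤ_19^× = {x ∈ ℤ_19 : v_19(x) = 0}. Here v_19(418399) = v_19(num) − v_19(den) = 3; compare against these criteria.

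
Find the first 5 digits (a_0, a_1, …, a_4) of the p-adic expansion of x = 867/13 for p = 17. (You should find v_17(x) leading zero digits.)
(a_0, …, a_4) = (0, 0, 12, 15, 3)

v_17(867/13) = 2, so a_0 = ... = a_1 = 0. Factor out: x = 17^2 · u with u = 3/13 a unit in ℤ_17. Expand u iteratively via a_{v+i} = u_i mod 17, u_{i+1} = (u_i − a_{v+i})/17:
  u_0 = 3/13;  a_2 = 12;  u_1 = (u_0 − 12)/17 = -9/13
  u_1 = -9/13;  a_3 = 15;  u_2 = (u_1 − 15)/17 = -12/13
  u_2 = -12/13;  a_4 = 3;  u_3 = (u_2 − 3)/17 = -3/13
Digits: (0, 0, 12, 15, 3).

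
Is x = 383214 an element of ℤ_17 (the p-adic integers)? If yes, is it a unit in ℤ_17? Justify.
x ∈ ℤ_17 but not a unit; v_17(x) = 3 > 0

ℤ_17 = {x ∈ ℚ_17 : v_17(x) ≥ 0} and ℤ_17^× = {x ∈ ℤ_17 : v_17(x) = 0}. Here v_17(383214) = v_17(num) − v_17(den) = 3; compare against these criteria.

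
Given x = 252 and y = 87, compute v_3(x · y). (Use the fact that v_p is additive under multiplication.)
v_3(21924) = 3

v_p(x) = 2 (factor: 252 = 3^2 · 28); v_p(y) = 1 (factor: 87 = 3^1 · 29). Additivity: v_p(xy) = v_p(x) + v_p(y) = 2 + 1 = 3. (Direct check: xy = 21924 = 3^3 · (812).)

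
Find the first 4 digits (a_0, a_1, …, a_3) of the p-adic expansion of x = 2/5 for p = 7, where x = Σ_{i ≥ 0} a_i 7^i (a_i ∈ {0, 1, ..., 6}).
(a_0, …, a_3) = (6, 2, 1, 4)

v_7(2/5) = 0 (numerator and denominator both coprime to 7), so x ∈ ℤ_7^×. Compute digits iteratively via a_i = x_i mod 7, x_{i+1} = (x_i − a_i)/7, with x_0 = x:
  x_0 = 2/5;  a_0 = 6;  x_1 = (x_0 − 6)/7 = -4/5
  x_1 = -4/5;  a_1 = 2;  x_2 = (x_1 − 2)/7 = -2/5
  x_2 = -2/5;  a_2 = 1;  x_3 = (x_2 − 1)/7 = -1/5
  x_3 = -1/5;  a_3 = 4;  x_4 = (x_3 − 4)/7 = -3/5
Digits: (6, 2, 1, 4).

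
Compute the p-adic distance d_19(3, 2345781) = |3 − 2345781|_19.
d_19(3, 2345781) = 1/130321

Step 1 — x − y = 3 − 2345781 = -2345778. Step 2 — v_19(-2345778) = 4 (factor: -2345778 = −(19^4 · 18); the sign does not affect v_p). Step 3 — |x − y|_19 = 19^{-4} = 1/130321.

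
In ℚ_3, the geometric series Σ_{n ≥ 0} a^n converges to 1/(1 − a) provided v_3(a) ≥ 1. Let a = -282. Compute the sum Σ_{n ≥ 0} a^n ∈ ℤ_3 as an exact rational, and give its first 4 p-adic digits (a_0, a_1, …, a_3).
Σ a^n = 1/(1 − a) = 1/283;  first 4 digits = (1, 2, 2, 2)

v_3(a) = 1 ≥ 1, so the series converges in ℤ_3 to 1/(1 − a) = 1/(1 − (-282)) = 1/283. Expand this rational in ℤ_3: compute digits iteratively via d_i = x_i mod 3, x_{i+1} = (x_i − d_i)/3. The first 4 digits are (1, 2, 2, 2).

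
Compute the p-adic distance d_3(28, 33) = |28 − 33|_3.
d_3(28, 33) = 1

Step 1 — x − y = 28 − 33 = -5. Step 2 — v_3(-5) = 0 (factor: -5 = −(3^0 · 5); the sign does not affect v_p). Step 3 — |x − y|_3 = 3^{0} = 1.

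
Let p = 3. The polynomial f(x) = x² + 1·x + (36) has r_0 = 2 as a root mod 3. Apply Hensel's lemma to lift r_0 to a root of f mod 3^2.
r_1 = 8 (mod 9)

Hensel: r_{i+1} = r_i − f(r_i)·(f′(r_i))^{-1} mod 3^{i+2}, f′(x) = 2x + 1. Iterate:
  r_0 = 2 (mod 3)
  r_1 = 8 (mod 9)
Final: r = 8 satisfies f(r) ≡ 0 mod 3^2.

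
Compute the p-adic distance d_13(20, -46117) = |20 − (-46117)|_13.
d_13(20, -46117) = 1/2197

Step 1 — x − y = 20 − (-46117) = 46137. Step 2 — v_13(46137) = 3 (factor: 46137 = (13^3 · 21); the sign does not affect v_p). Step 3 — |x − y|_13 = 13^{-3} = 1/2197.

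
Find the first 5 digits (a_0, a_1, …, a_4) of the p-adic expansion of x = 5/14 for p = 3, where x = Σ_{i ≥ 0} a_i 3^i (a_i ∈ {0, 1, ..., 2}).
(a_0, …, a_4) = (1, 0, 1, 2, 2)

v_3(5/14) = 0 (numerator and denominator both coprime to 3), so x ∈ ℤ_3^×. Compute digits iteratively via a_i = x_i mod 3, x_{i+1} = (x_i − a_i)/3, with x_0 = x:
  x_0 = 5/14;  a_0 = 1;  x_1 = (x_0 − 1)/3 = -3/14
  x_1 = -3/14;  a_1 = 0;  x_2 = (x_1 − 0)/3 = -1/14
  x_2 = -1/14;  a_2 = 1;  x_3 = (x_2 − 1)/3 = -5/14
  x_3 = -5/14;  a_3 = 2;  x_4 = (x_3 − 2)/3 = -11/14
  x_4 = -11/14;  a_4 = 2;  x_5 = (x_4 − 2)/3 = -13/14
Digits: (1, 0, 1, 2, 2).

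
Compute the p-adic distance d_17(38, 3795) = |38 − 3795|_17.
d_17(38, 3795) = 1/289

Step 1 — x − y = 38 − 3795 = -3757. Step 2 — v_17(-3757) = 2 (factor: -3757 = −(17^2 · 13); the sign does not affect v_p). Step 3 — |x − y|_17 = 17^{-2} = 1/289.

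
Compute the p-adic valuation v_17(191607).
v_17(191607) = 3

v_17(n) is the largest exponent k such that 17^k divides n. Factor out: 191607 = 17^3 · 39. (Sign doesn't affect v_p.) So v_17(191607) = 3.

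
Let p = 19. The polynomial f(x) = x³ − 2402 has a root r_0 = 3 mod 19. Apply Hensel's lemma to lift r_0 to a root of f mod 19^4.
r_3 = 119114 (mod 130321)

Hensel: r_{i+1} = r_i − f(r_i)/f′(r_i) mod 19^{i+2}, where f′(x) = 3x². Iterate:
  r_0 = 3 (mod 19)
  r_1 = 345 (mod 361)
  r_2 = 2511 (mod 6859)
  r_3 = 119114 (mod 130321)
Final: r = 119114 with f(r) ≡ 0 mod 19^4.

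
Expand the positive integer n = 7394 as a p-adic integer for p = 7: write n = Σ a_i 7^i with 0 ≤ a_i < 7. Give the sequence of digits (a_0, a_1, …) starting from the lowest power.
(a_0, a_1, …) = (2, 6, 3, 0, 3)

Repeated division by 7 gives the digits low-to-high: 7394 = 2 + 6·7^1 + 3·7^2 + 3·7^4. Digit sequence: (2, 6, 3, 0, 3).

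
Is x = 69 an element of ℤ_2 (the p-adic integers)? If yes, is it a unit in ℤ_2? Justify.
x ∈ ℤ_2^× (unit); v_2(x) = 0

ℤ_2 = {x ∈ ℚ_2 : v_2(x) ≥ 0} and ℤ_2^× = {x ∈ ℤ_2 : v_2(x) = 0}. Here v_2(69) = v_2(num) − v_2(den) = 0; compare against these criteria.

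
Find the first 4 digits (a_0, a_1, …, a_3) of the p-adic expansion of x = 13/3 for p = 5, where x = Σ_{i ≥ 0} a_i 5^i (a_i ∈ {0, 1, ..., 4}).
(a_0, …, a_3) = (1, 4, 1, 3)

v_5(13/3) = 0 (numerator and denominator both coprime to 5), so x ∈ ℤ_5^×. Compute digits iteratively via a_i = x_i mod 5, x_{i+1} = (x_i − a_i)/5, with x_0 = x:
  x_0 = 13/3;  a_0 = 1;  x_1 = (x_0 − 1)/5 = 2/3
  x_1 = 2/3;  a_1 = 4;  x_2 = (x_1 − 4)/5 = -2/3
  x_2 = -2/3;  a_2 = 1;  x_3 = (x_2 − 1)/5 = -1/3
  x_3 = -1/3;  a_3 = 3;  x_4 = (x_3 − 3)/5 = -2/3
Digits: (1, 4, 1, 3).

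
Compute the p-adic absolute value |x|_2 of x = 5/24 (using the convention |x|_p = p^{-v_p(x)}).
|5/24|_2 = 8

Step 1 — compute v_2(x) by factoring powers of 2 out of the numerator and denominator: v_2(5/24) = -3. Step 2 — apply |x|_p = p^{-v_p(x)} = 2^{3} = 8.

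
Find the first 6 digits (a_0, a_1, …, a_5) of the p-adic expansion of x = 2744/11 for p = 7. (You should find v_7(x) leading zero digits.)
(a_0, …, a_5) = (0, 0, 0, 2, 3, 4)

v_7(2744/11) = 3, so a_0 = ... = a_2 = 0. Factor out: x = 7^3 · u with u = 8/11 a unit in ℤ_7. Expand u iteratively via a_{v+i} = u_i mod 7, u_{i+1} = (u_i − a_{v+i})/7:
  u_0 = 8/11;  a_3 = 2;  u_1 = (u_0 − 2)/7 = -2/11
  u_1 = -2/11;  a_4 = 3;  u_2 = (u_1 − 3)/7 = -5/11
  u_2 = -5/11;  a_5 = 4;  u_3 = (u_2 − 4)/7 = -7/11
Digits: (0, 0, 0, 2, 3, 4).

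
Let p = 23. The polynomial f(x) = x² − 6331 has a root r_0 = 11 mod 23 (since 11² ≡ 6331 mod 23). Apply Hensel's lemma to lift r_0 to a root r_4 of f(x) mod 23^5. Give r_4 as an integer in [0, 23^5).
r_4 = 1962739 (mod 6436343)

Hensel's recurrence: r_{i+1} = r_i − f(r_i)·(f′(r_i))^{-1} mod 23^{i+2}, with f′(x) = 2x. Iterate:
  r_0 = 11 (mod 23)
  r_1 = 149 (mod 529)
  r_2 = 3852 (mod 12167)
  r_3 = 3852 (mod 279841)
  r_4 = 1962739 (mod 6436343)
Final: r_4 = 1962739, and one checks f(r_4) ≡ 0 mod 23^5.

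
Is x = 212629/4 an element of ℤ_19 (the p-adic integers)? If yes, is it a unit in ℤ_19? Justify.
x ∈ ℤ_19 but not a unit; v_19(x) = 3 > 0

ℤ_19 = {x ∈ ℚ_19 : v_19(x) ≥ 0} and ℤ_19^× = {x ∈ ℤ_19 : v_19(x) = 0}. Here v_19(212629/4) = v_19(num) − v_19(den) = 3; compare against these criteria.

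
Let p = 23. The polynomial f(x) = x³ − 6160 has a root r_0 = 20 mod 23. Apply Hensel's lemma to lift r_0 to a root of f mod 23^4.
r_3 = 90019 (mod 279841)

Hensel: r_{i+1} = r_i − f(r_i)/f′(r_i) mod 23^{i+2}, where f′(x) = 3x². Iterate:
  r_0 = 20 (mod 23)
  r_1 = 89 (mod 529)
  r_2 = 4850 (mod 12167)
  r_3 = 90019 (mod 279841)
Final: r = 90019 with f(r) ≡ 0 mod 23^4.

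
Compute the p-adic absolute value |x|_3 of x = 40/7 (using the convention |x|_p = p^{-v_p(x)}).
|40/7|_3 = 1

Step 1 — compute v_3(x) by factoring powers of 3 out of the numerator and denominator: v_3(40/7) = 0. Step 2 — apply |x|_p = p^{-v_p(x)} = 3^{0} = 1.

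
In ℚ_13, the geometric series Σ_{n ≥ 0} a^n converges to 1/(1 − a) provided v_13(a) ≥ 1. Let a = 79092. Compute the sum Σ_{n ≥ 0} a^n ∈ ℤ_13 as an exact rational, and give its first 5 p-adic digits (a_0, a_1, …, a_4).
Σ a^n = 1/(1 − a) = -1/79091;  first 5 digits = (1, 0, 0, 10, 2)

v_13(a) = 3 ≥ 1, so the series converges in ℤ_13 to 1/(1 − a) = 1/(1 − 79092) = -1/79091. Expand this rational in ℤ_13: compute digits iteratively via d_i = x_i mod 13, x_{i+1} = (x_i − d_i)/13. The first 5 digits are (1, 0, 0, 10, 2).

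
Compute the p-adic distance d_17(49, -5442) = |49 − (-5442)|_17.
d_17(49, -5442) = 1/289

Step 1 — x − y = 49 − (-5442) = 5491. Step 2 — v_17(5491) = 2 (factor: 5491 = (17^2 · 19); the sign does not affect v_p). Step 3 — |x − y|_17 = 17^{-2} = 1/289.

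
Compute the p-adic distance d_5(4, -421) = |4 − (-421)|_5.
d_5(4, -421) = 1/25

Step 1 — x − y = 4 − (-421) = 425. Step 2 — v_5(425) = 2 (factor: 425 = (5^2 · 17); the sign does not affect v_p). Step 3 — |x − y|_5 = 5^{-2} = 1/25.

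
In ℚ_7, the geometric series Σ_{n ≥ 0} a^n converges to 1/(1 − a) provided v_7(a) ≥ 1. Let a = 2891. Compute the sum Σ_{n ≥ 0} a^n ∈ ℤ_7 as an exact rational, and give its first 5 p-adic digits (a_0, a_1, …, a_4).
Σ a^n = 1/(1 − a) = -1/2890;  first 5 digits = (1, 0, 3, 1, 3)

v_7(a) = 2 ≥ 1, so the series converges in ℤ_7 to 1/(1 − a) = 1/(1 − 2891) = -1/2890. Expand this rational in ℤ_7: compute digits iteratively via d_i = x_i mod 7, x_{i+1} = (x_i − d_i)/7. The first 5 digits are (1, 0, 3, 1, 3).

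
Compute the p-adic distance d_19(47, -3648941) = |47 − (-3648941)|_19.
d_19(47, -3648941) = 1/130321

Step 1 — x − y = 47 − (-3648941) = 3648988. Step 2 — v_19(3648988) = 4 (factor: 3648988 = (19^4 · 28); the sign does not affect v_p). Step 3 — |x − y|_19 = 19^{-4} = 1/130321.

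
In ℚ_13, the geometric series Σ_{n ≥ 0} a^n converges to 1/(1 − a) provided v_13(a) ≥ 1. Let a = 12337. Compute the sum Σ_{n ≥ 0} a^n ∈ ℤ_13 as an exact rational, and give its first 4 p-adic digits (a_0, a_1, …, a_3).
Σ a^n = 1/(1 − a) = -1/12336;  first 4 digits = (1, 0, 8, 5)

v_13(a) = 2 ≥ 1, so the series converges in ℤ_13 to 1/(1 − a) = 1/(1 − 12337) = -1/12336. Expand this rational in ℤ_13: compute digits iteratively via d_i = x_i mod 13, x_{i+1} = (x_i − d_i)/13. The first 4 digits are (1, 0, 8, 5).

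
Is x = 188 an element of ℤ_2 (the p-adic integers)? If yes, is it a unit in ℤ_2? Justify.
x ∈ ℤ_2 but not a unit; v_2(x) = 2 > 0

ℤ_2 = {x ∈ ℚ_2 : v_2(x) ≥ 0} and ℤ_2^× = {x ∈ ℤ_2 : v_2(x) = 0}. Here v_2(188) = v_2(num) − v_2(den) = 2; compare against these criteria.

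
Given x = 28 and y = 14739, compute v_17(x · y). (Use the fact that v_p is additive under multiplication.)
v_17(412692) = 3

v_p(x) = 0 (factor: 28 = 17^0 · 28); v_p(y) = 3 (factor: 14739 = 17^3 · 3). Additivity: v_p(xy) = v_p(x) + v_p(y) = 0 + 3 = 3. (Direct check: xy = 412692 = 17^3 · (84).)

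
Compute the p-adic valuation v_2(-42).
v_2(-42) = 1

v_2(n) is the largest exponent k such that 2^k divides n. Factor out: -42 = -2^1 · 21. (Sign doesn't affect v_p.) So v_2(-42) = 1.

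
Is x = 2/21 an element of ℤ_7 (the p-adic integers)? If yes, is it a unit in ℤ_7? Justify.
x ∉ ℤ_7 (v_7(x) = -1 < 0)

ℤ_7 = {x ∈ ℚ_7 : v_7(x) ≥ 0} and ℤ_7^× = {x ∈ ℤ_7 : v_7(x) = 0}. Here v_7(2/21) = v_7(num) − v_7(den) = -1; compare against these criteria.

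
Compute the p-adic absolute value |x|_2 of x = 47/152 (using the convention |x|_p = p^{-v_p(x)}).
|47/152|_2 = 8

Step 1 — compute v_2(x) by factoring powers of 2 out of the numerator and denominator: v_2(47/152) = -3. Step 2 — apply |x|_p = p^{-v_p(x)} = 2^{3} = 8.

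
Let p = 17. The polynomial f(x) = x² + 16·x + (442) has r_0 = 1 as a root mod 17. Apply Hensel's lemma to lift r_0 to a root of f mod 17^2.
r_1 = 120 (mod 289)

Hensel: r_{i+1} = r_i − f(r_i)·(f′(r_i))^{-1} mod 17^{i+2}, f′(x) = 2x + 16. Iterate:
  r_0 = 1 (mod 17)
  r_1 = 120 (mod 289)
Final: r = 120 satisfies f(r) ≡ 0 mod 17^2.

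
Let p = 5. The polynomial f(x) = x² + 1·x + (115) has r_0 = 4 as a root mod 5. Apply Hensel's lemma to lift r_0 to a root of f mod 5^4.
r_3 = 89 (mod 625)

Hensel: r_{i+1} = r_i − f(r_i)·(f′(r_i))^{-1} mod 5^{i+2}, f′(x) = 2x + 1. Iterate:
  r_0 = 4 (mod 5)
  r_1 = 14 (mod 25)
  r_2 = 89 (mod 125)
  r_3 = 89 (mod 625)
Final: r = 89 satisfies f(r) ≡ 0 mod 5^4.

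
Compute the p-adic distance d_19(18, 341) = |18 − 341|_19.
d_19(18, 341) = 1/19

Step 1 — x − y = 18 − 341 = -323. Step 2 — v_19(-323) = 1 (factor: -323 = −(19^1 · 17); the sign does not affect v_p). Step 3 — |x − y|_19 = 19^{-1} = 1/19.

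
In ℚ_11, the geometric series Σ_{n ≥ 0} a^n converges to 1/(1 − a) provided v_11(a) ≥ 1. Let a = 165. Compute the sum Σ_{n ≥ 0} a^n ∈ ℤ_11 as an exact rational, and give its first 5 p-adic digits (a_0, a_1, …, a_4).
Σ a^n = 1/(1 − a) = -1/164;  first 5 digits = (1, 4, 6, 7, 3)

v_11(a) = 1 ≥ 1, so the series converges in ℤ_11 to 1/(1 − a) = 1/(1 − 165) = -1/164. Expand this rational in ℤ_11: compute digits iteratively via d_i = x_i mod 11, x_{i+1} = (x_i − d_i)/11. The first 5 digits are (1, 4, 6, 7, 3).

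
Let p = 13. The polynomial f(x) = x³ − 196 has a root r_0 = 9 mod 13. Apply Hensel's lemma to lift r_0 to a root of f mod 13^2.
r_1 = 100 (mod 169)

Hensel: r_{i+1} = r_i − f(r_i)/f′(r_i) mod 13^{i+2}, where f′(x) = 3x². Iterate:
  r_0 = 9 (mod 13)
  r_1 = 100 (mod 169)
Final: r = 100 with f(r) ≡ 0 mod 13^2.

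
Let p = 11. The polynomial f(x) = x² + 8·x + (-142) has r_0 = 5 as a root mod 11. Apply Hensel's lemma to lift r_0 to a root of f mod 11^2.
r_1 = 16 (mod 121)

Hensel: r_{i+1} = r_i − f(r_i)·(f′(r_i))^{-1} mod 11^{i+2}, f′(x) = 2x + 8. Iterate:
  r_0 = 5 (mod 11)
  r_1 = 16 (mod 121)
Final: r = 16 satisfies f(r) ≡ 0 mod 11^2.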